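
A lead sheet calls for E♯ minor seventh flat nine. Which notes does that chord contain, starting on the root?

Root E#, quality minor seventh flat nine:
Root: E#
Minor 3rd (3rd): G#
Perfect 5th (5th): B#
Minor 7th (7th): D#
Minor 9th (9th): F#

E# – G# – B# – D# – F#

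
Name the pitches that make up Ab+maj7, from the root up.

Root A♭, quality augmented major seventh:
Root: A♭
Major 3rd (3rd): C
Augmented 5th (5th): E
Major 7th (7th): G

A♭, C, E, G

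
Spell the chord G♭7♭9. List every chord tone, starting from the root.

Gb Bb Db Fb Abb

Root Gb, quality dominant seventh flat nine:
Root: Gb
Major 3rd (3rd): Bb
Perfect 5th (5th): Db
Minor 7th (7th): Fb
Minor 9th (9th): Abb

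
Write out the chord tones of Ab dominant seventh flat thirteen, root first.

A-flat, C, E-flat, G-flat, F-flat

Root A-flat, quality dominant seventh flat thirteen:
root → A-flat
3rd (major 3rd) → C
5th (perfect 5th) → E-flat
7th (minor 7th) → G-flat
13th (minor 13th) → F-flat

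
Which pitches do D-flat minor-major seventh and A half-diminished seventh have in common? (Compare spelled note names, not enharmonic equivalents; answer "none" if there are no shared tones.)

D-flat minor-major seventh: D-flat F-flat A-flat C
A half-diminished seventh: A C E-flat G
Common to both → C.

C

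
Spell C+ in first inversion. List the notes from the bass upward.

E, G#, C

C+ = C–E–G#; first inversion → third (E) lowest.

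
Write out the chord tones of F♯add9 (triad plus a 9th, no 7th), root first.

F# – A# – C# – G#

Root F#, quality added-ninth:
root → F#
3rd (major 3rd) → A#
5th (perfect 5th) → C#
9th (major 9th) → G#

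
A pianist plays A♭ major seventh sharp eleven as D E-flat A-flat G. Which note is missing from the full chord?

A♭ major seventh sharp eleven = A-flat, C, E-flat, G, D. The voicing lacks the 3rd (major 3rd), C.

C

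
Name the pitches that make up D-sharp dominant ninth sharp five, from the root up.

D-sharp F-double-sharp A-double-sharp C-sharp E-sharp

D-sharp dominant ninth sharp five is a dominant ninth sharp five built on D-sharp.
Root: D-sharp
Major 3rd (3rd): F-double-sharp
Augmented 5th (5th): A-double-sharp
Minor 7th (7th): C-sharp
Major 9th (9th): E-sharp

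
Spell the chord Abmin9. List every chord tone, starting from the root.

Ab, Cb, Eb, Gb, Bb

Abmin9: minor ninth on Ab.
root → Ab
3rd (minor 3rd) → Cb
5th (perfect 5th) → Eb
7th (minor 7th) → Gb
9th (major 9th) → Bb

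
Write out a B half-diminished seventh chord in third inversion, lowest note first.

B half-diminished seventh = B–D–F–A; third inversion → seventh (A) lowest.

A  B  D  F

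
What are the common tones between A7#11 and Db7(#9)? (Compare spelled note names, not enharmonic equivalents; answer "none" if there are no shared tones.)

A7#11 = A, C#, E, G, D#.
Db7(#9) = Db, F, Ab, Cb, E.
Shared: E.

E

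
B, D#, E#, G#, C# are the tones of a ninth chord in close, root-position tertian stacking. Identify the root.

Stacking in thirds gives C# – E# – G# – B – D#, so C# is the root — C# dominant ninth.

C#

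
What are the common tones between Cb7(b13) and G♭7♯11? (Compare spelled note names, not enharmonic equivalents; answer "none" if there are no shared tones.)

Gb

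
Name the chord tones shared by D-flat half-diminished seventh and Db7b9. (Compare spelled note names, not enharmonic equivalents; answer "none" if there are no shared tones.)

Db  Cb

D-flat half-diminished seventh: Db Fb Abb Cb
Db7b9: Db F Ab Cb Ebb
Common to both → Db, Cb.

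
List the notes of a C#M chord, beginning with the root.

Root C#, quality major triad:
- root: C#
- major 3rd: E#
- perfect 5th: G#

C# E# G#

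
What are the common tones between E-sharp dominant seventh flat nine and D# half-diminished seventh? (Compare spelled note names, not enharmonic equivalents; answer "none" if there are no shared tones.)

D-sharp, F-sharp

E-sharp dominant seventh flat nine: E-sharp G-double-sharp B-sharp D-sharp F-sharp
D# half-diminished seventh: D-sharp F-sharp A C-sharp
Common to both → D-sharp, F-sharp.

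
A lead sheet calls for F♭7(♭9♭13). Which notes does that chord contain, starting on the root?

Fb, Ab, Cb, Ebb, Gbb, Dbb

F♭7(♭9♭13): dominant seventh flat nine flat thirteen on Fb.
root → Fb
3rd (major 3rd) → Ab
5th (perfect 5th) → Cb
7th (minor 7th) → Ebb
9th (minor 9th) → Gbb
13th (minor 13th) → Dbb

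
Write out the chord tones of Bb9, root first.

Bb9 is a dominant ninth built on B♭.
- root: B♭
- major 3rd: D
- perfect 5th: F
- minor 7th: A♭
- major 9th: C

B♭, D, F, A♭, C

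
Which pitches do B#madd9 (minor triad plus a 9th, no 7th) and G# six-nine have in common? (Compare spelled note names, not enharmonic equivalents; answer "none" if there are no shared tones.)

B#madd9: B♯ D♯ F𝄪 C𝄪
G# six-nine: G♯ B♯ D♯ E♯ A♯
Common to both → B♯, D♯.

B♯ D♯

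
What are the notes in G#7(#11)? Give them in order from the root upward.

G#7(#11) is a dominant seventh sharp eleven built on G#.
Root: G#
Major 3rd (3rd): B#
Perfect 5th (5th): D#
Minor 7th (7th): F#
Augmented 11th (11th): C##

G# – B# – D# – F# – C##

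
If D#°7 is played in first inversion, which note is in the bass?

F#

D#°7 in root position is D#–F#–A–C.
First inversion places the third in the bass, which is F#.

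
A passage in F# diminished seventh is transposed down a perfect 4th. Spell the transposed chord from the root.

F-sharp down a perfect 4th → C-sharp. New chord: C-sharp diminished seventh.
- root: C-sharp
- minor 3rd: E
- diminished 5th: G
- diminished 7th: B-flat

C-sharp, E, G, B-flat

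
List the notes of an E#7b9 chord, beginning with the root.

E#, G##, B#, D#, F#

E#7b9: dominant seventh flat nine on E#.
E# — root
G## — major 3rd
B# — perfect 5th
D# — minor 7th
F# — minor 9th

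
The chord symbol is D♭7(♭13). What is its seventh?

Cb

Root of D♭7(♭13) = Db. The 7th is a minor 7th: Db up a minor 7th → Cb.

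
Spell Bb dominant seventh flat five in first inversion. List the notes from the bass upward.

D Fb Ab Bb

Bb dominant seventh flat five = Bb–D–Fb–Ab; first inversion → third (D) lowest.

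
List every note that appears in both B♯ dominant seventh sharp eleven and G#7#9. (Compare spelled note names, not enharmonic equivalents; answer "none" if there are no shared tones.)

B#

B♯ dominant seventh sharp eleven: B# D## F## A# E##
G#7#9: G# B# D# F# A##
Common to both → B#.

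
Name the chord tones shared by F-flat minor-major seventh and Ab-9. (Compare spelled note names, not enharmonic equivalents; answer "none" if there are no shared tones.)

F-flat minor-major seventh = Fb, Abb, Cb, Eb.
Ab-9 = Ab, Cb, Eb, Gb, Bb.
Shared: Cb, Eb.

Cb  Eb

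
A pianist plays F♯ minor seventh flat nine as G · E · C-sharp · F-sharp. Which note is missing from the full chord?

F♯ minor seventh flat nine = F-sharp, A, C-sharp, E, G. The voicing lacks the 3rd (minor 3rd), A.

A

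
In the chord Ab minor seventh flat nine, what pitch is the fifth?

Root of Ab minor seventh flat nine = A-flat. The 5th is a perfect 5th: A-flat up a perfect 5th → E-flat.

E-flat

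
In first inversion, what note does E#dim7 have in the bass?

G#

E#dim7 in root position is E#–G#–B–D.
First inversion places the third in the bass, which is G#.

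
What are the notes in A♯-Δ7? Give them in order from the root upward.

A#, C#, E#, G##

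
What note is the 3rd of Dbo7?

Fb

Dbo7 is built on Db; its 3rd is a minor 3rd above the root.
A third above D uses the letter F, and the minor 3rd above Db is Fb.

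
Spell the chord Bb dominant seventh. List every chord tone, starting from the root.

Bb dominant seventh is a dominant seventh built on B-flat.
Root: B-flat
Major 3rd (3rd): D
Perfect 5th (5th): F
Minor 7th (7th): A-flat

B-flat D F A-flat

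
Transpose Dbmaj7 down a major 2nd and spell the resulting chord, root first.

Cb – Eb – Gb – Bb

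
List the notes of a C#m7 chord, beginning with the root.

Root C#, quality minor seventh:
- root: C#
- minor 3rd: E
- perfect 5th: G#
- minor 7th: B

C#  E  G#  B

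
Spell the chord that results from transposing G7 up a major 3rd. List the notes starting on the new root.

Transposed root: G → B (major 3rd up). So we spell B dominant seventh:
root → B
3rd (major 3rd) → D♯
5th (perfect 5th) → F♯
7th (minor 7th) → A

B – D♯ – F♯ – A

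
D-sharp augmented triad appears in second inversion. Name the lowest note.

A-double-sharp

D-sharp augmented triad in root position is D-sharp–F-double-sharp–A-double-sharp.
Second inversion places the fifth in the bass, which is A-double-sharp.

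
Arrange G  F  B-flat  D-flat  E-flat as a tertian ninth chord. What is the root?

E-flat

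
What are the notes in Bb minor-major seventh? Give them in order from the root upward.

B-flat D-flat F A

Root B-flat, quality minor-major seventh:
root → B-flat
3rd (minor 3rd) → D-flat
5th (perfect 5th) → F
7th (major 7th) → A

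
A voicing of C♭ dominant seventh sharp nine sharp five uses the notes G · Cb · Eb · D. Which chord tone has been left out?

Bbb

C♭ dominant seventh sharp nine sharp five = Cb, Eb, G, Bbb, D. The voicing lacks the 7th (minor 7th), Bbb.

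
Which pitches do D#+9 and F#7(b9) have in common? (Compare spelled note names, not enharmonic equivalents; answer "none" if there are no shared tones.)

D#+9 = D♯, F𝄪, A𝄪, C♯, E♯.
F#7(b9) = F♯, A♯, C♯, E, G.
Shared: C♯.

C♯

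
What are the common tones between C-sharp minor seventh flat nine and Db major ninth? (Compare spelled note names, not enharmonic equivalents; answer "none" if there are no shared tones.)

none

C-sharp minor seventh flat nine = C-sharp, E, G-sharp, B, D.
Db major ninth = D-flat, F, A-flat, C, E-flat.
Shared: none.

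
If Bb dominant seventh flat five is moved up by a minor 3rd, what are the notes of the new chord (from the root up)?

D♭, F, A𝄫, C♭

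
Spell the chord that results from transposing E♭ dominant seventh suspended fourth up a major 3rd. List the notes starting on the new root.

G, C, D, F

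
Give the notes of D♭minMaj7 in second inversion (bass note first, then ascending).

Ab, C, Db, Fb

In root position, D♭minMaj7 is Db–Fb–Ab–C.
Second inversion puts the fifth (Ab) in the bass.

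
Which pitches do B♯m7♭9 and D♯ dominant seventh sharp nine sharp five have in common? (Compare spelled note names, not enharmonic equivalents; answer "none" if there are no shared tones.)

D# – F## – C#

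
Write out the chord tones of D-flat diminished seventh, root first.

D-flat diminished seventh: diminished seventh on D-flat.
D-flat — root
F-flat — minor 3rd
A-double-flat — diminished 5th
C-double-flat — diminished 7th

D-flat  F-flat  A-double-flat  C-double-flat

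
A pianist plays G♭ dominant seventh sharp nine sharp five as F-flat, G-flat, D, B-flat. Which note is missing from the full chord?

G♭ dominant seventh sharp nine sharp five = G-flat, B-flat, D, F-flat, A. The voicing lacks the 9th (augmented 9th), A.

A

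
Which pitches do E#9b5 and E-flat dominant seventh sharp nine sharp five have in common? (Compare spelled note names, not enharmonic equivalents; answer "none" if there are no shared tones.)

B

E#9b5 = E#, G##, B, D#, F##.
E-flat dominant seventh sharp nine sharp five = Eb, G, B, Db, F#.
Shared: B.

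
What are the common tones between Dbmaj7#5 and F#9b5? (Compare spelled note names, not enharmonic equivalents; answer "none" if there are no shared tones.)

Dbmaj7#5: Db F A C
F#9b5: F# A# C E G#
Common to both → C.

C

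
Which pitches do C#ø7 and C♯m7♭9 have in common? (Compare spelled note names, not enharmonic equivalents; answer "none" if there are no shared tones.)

C#ø7: C# E G B
C♯m7♭9: C# E G# B D
Common to both → C#, E, B.

C#  E  B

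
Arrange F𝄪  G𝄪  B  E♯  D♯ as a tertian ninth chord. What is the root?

Arranged so that each adjacent pair is a third by letter name: E♯ – G𝄪 – B – D♯ – F𝄪.
The bottom of that stack, E♯, is the root (this is E♯ dominant ninth flat five).

E♯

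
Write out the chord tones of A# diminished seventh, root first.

A# diminished seventh: diminished seventh on A♯.
- root: A♯
- minor 3rd: C♯
- diminished 5th: E
- diminished 7th: G

A♯ C♯ E G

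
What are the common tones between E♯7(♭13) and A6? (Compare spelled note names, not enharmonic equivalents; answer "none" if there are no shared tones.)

E♯7(♭13): E# G## B# D# C#
A6: A C# E F#
Common to both → C#.

C#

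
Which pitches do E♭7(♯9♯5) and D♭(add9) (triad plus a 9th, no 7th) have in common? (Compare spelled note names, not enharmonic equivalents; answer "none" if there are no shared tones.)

Eb  Db

E♭7(♯9♯5): Eb G B Db F#
D♭(add9): Db F Ab Eb
Common to both → Eb, Db.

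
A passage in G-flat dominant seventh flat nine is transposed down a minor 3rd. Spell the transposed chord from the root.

Eb  G  Bb  Db  Fb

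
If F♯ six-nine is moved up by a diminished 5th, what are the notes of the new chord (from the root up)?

F-sharp up a diminished 5th → C. New chord: C six-nine.
root → C
3rd (major 3rd) → E
5th (perfect 5th) → G
6th (major 6th) → A
9th (major 9th) → D

C E G A D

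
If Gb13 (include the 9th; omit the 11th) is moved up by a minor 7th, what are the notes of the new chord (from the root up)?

A minor 7th up from G♭ is F♭, so the new chord is F♭ dominant thirteenth.
- root: F♭
- major 3rd: A♭
- perfect 5th: C♭
- minor 7th: E𝄫
- major 9th: G♭
- major 13th: D♭

F♭ A♭ C♭ E𝄫 G♭ D♭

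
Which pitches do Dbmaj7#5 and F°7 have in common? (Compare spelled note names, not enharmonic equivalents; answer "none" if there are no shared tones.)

F

Dbmaj7#5: D♭ F A C
F°7: F A♭ C♭ E𝄫
Common to both → F.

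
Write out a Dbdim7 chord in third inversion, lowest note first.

Cbb, Db, Fb, Abb

Dbdim7 = Db–Fb–Abb–Cbb; third inversion → seventh (Cbb) lowest.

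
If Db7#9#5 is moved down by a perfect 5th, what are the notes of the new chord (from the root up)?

Gb, Bb, D, Fb, A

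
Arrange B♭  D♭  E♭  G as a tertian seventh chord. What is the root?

E♭

Stacking in thirds gives E♭ – G – B♭ – D♭, so E♭ is the root — E♭ dominant seventh.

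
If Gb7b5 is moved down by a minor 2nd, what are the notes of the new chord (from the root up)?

A minor 2nd down from Gb is F, so the new chord is F dominant seventh flat five.
- root: F
- major 3rd: A
- diminished 5th: Cb
- minor 7th: Eb

F – A – Cb – Eb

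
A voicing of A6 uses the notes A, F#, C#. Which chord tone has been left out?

E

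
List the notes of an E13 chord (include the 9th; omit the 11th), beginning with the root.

E  G#  B  D  F#  C#

Root E, quality dominant thirteenth:
- root: E
- major 3rd: G#
- perfect 5th: B
- minor 7th: D
- major 9th: F#
- major 13th: C#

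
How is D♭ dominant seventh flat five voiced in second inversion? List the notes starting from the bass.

A-double-flat C-flat D-flat F

D♭ dominant seventh flat five = D-flat–F–A-double-flat–C-flat; second inversion → fifth (A-double-flat) lowest.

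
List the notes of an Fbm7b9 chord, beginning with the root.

Fb, Abb, Cb, Ebb, Gbb

Root Fb, quality minor seventh flat nine:
Fb — root
Abb — minor 3rd
Cb — perfect 5th
Ebb — minor 7th
Gbb — minor 9th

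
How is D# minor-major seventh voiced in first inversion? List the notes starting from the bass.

F# A# C## D#

In root position, D# minor-major seventh is D#–F#–A#–C##.
First inversion puts the third (F#) in the bass.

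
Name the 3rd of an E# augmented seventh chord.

E# augmented seventh is built on E-sharp; its 3rd is a major 3rd above the root.
A third above E uses the letter G, and the major 3rd above E-sharp is G-double-sharp.

G-double-sharp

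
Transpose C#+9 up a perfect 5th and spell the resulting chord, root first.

G#  B#  D##  F#  A#

C# up a perfect 5th → G#. New chord: G# dominant ninth sharp five.
Root: G#
Major 3rd (3rd): B#
Augmented 5th (5th): D##
Minor 7th (7th): F#
Major 9th (9th): A#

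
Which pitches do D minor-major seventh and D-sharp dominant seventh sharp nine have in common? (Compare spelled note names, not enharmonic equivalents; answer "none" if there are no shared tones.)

C-sharp

D minor-major seventh = D, F, A, C-sharp.
D-sharp dominant seventh sharp nine = D-sharp, F-double-sharp, A-sharp, C-sharp, E-double-sharp.
Shared: C-sharp.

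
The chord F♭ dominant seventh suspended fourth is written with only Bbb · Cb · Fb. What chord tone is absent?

Ebb

The full F♭ dominant seventh suspended fourth chord is Fb, Bbb, Cb, Ebb.
Comparing with the voicing, the minor 7th (7th) — Ebb — is absent.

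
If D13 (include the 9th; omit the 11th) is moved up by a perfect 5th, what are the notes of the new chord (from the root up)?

A  C♯  E  G  B  F♯

A perfect 5th up from D is A, so the new chord is A dominant thirteenth.
Root: A
Major 3rd (3rd): C♯
Perfect 5th (5th): E
Minor 7th (7th): G
Major 9th (9th): B
Major 13th (13th): F♯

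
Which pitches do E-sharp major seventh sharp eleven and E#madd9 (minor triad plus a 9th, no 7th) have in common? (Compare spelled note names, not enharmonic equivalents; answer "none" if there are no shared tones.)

E-sharp major seventh sharp eleven: E♯ G𝄪 B♯ D𝄪 A𝄪
E#madd9: E♯ G♯ B♯ F𝄪
Common to both → E♯, B♯.

E♯ B♯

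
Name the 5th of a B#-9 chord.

B#-9 is built on B♯; its 5th is a perfect 5th above the root.
A fifth above B uses the letter F, and the perfect 5th above B♯ is F𝄪.

F𝄪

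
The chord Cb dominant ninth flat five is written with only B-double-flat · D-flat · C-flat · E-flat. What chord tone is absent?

G-double-flat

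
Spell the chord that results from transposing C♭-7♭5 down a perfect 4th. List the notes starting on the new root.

G♭, B𝄫, D𝄫, F♭

A perfect 4th down from C♭ is G♭, so the new chord is G♭ half-diminished seventh.
- root: G♭
- minor 3rd: B𝄫
- diminished 5th: D𝄫
- minor 7th: F♭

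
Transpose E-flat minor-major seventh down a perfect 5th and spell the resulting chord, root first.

Ab, Cb, Eb, G

Eb down a perfect 5th → Ab. New chord: Ab minor-major seventh.
Root: Ab
Minor 3rd (3rd): Cb
Perfect 5th (5th): Eb
Major 7th (7th): G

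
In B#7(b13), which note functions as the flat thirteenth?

B#7(b13) is built on B#; its 13th is a minor 13th above the root.
A sixth above B uses the letter G, and the minor 13th above B# is G#.

G#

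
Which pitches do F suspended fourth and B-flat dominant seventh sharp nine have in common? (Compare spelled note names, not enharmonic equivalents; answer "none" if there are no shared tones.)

F suspended fourth = F, Bb, C.
B-flat dominant seventh sharp nine = Bb, D, F, Ab, C#.
Shared: F, Bb.

F Bb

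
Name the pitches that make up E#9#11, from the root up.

E#9#11 is a dominant ninth sharp eleven built on E#.
Root: E#
Major 3rd (3rd): G##
Perfect 5th (5th): B#
Minor 7th (7th): D#
Major 9th (9th): F##
Augmented 11th (11th): A##

E# G## B# D# F## A##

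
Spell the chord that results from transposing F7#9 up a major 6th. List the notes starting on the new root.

D, F#, A, C, E#

A major 6th up from F is D, so the new chord is D dominant seventh sharp nine.
D — root
F# — major 3rd
A — perfect 5th
C — minor 7th
E# — augmented 9th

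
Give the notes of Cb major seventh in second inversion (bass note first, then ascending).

Gb Bb Cb Eb

In root position, Cb major seventh is Cb–Eb–Gb–Bb.
Second inversion puts the fifth (Gb) in the bass.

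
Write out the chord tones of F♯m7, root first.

F#, A, C#, E

F♯m7: minor seventh on F#.
root → F#
3rd (minor 3rd) → A
5th (perfect 5th) → C#
7th (minor 7th) → E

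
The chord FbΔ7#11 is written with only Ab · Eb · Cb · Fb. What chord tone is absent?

Bb

The full FbΔ7#11 chord is Fb, Ab, Cb, Eb, Bb.
Comparing with the voicing, the augmented 11th (11th) — Bb — is absent.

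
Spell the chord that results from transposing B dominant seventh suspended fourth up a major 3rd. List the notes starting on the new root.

Transposed root: B → D-sharp (major 3rd up). So we spell D-sharp dominant seventh suspended fourth:
Root: D-sharp
Perfect 4th (4th): G-sharp
Perfect 5th (5th): A-sharp
Minor 7th (7th): C-sharp

D-sharp – G-sharp – A-sharp – C-sharp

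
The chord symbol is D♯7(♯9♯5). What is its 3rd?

F##

Root of D♯7(♯9♯5) = D#. The 3rd is a major 3rd: D# up a major 3rd → F##.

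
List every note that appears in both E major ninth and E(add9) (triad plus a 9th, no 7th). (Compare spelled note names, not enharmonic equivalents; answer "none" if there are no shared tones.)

E – G# – B – F#

E major ninth = E, G#, B, D#, F#.
E(add9) = E, G#, B, F#.
Shared: E, G#, B, F#.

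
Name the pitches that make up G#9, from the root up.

Root G#, quality dominant ninth:
- root: G#
- major 3rd: B#
- perfect 5th: D#
- minor 7th: F#
- major 9th: A#

G#, B#, D#, F#, A#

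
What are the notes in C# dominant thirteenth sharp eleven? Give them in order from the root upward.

C♯ – E♯ – G♯ – B – D♯ – F𝄪 – A♯

C# dominant thirteenth sharp eleven is a dominant thirteenth sharp eleven built on C♯.
root → C♯
3rd (major 3rd) → E♯
5th (perfect 5th) → G♯
7th (minor 7th) → B
9th (major 9th) → D♯
11th (augmented 11th) → F𝄪
13th (major 13th) → A♯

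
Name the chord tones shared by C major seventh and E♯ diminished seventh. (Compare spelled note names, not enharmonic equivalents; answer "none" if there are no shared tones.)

B

C major seventh = C, E, G, B.
E♯ diminished seventh = E-sharp, G-sharp, B, D.
Shared: B.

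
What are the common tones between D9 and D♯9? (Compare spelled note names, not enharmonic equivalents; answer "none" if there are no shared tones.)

D9: D F♯ A C E
D♯9: D♯ F𝄪 A♯ C♯ E♯
Common to both → none.

none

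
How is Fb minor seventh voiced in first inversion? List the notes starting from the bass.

Fb minor seventh = F-flat–A-double-flat–C-flat–E-double-flat; first inversion → third (A-double-flat) lowest.

A-double-flat, C-flat, E-double-flat, F-flat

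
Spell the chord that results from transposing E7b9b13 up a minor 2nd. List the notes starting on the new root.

F, A, C, E♭, G♭, D♭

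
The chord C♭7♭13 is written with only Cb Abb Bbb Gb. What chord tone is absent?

Eb

The full C♭7♭13 chord is Cb, Eb, Gb, Bbb, Abb.
Comparing with the voicing, the major 3rd (3rd) — Eb — is absent.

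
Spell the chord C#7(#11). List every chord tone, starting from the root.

Root C#, quality dominant seventh sharp eleven:
root → C#
3rd (major 3rd) → E#
5th (perfect 5th) → G#
7th (minor 7th) → B
11th (augmented 11th) → F##

C#  E#  G#  B  F##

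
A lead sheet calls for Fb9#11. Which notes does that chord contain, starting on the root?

Fb9#11 is a dominant ninth sharp eleven built on Fb.
root → Fb
3rd (major 3rd) → Ab
5th (perfect 5th) → Cb
7th (minor 7th) → Ebb
9th (major 9th) → Gb
11th (augmented 11th) → Bb

Fb Ab Cb Ebb Gb Bb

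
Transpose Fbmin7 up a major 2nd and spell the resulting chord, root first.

G♭ – B𝄫 – D♭ – F♭

Transposed root: F♭ → G♭ (major 2nd up). So we spell G♭ minor seventh:
- root: G♭
- minor 3rd: B𝄫
- perfect 5th: D♭
- minor 7th: F♭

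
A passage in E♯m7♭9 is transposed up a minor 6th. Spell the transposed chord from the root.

Transposed root: E# → C# (minor 6th up). So we spell C# minor seventh flat nine:
C# — root
E — minor 3rd
G# — perfect 5th
B — minor 7th
D — minor 9th

C# E G# B D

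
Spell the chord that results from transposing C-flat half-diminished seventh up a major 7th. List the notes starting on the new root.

Transposed root: Cb → Bb (major 7th up). So we spell Bb half-diminished seventh:
root → Bb
3rd (minor 3rd) → Db
5th (diminished 5th) → Fb
7th (minor 7th) → Ab

Bb, Db, Fb, Ab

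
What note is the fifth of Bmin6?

F♯

Bmin6 is built on B; its 5th is a perfect 5th above the root.
A fifth above B uses the letter F, and the perfect 5th above B is F♯.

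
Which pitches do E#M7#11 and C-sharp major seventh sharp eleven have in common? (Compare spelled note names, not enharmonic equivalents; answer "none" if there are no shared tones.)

E#M7#11: E# G## B# D## A##
C-sharp major seventh sharp eleven: C# E# G# B# F##
Common to both → E#, B#.

E# B#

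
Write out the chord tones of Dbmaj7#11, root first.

Db – F – Ab – C – G

Dbmaj7#11 is a major seventh sharp eleven built on Db.
Db — root
F — major 3rd
Ab — perfect 5th
C — major 7th
G — augmented 11th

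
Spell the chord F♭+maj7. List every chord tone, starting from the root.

F♭ A♭ C E♭

F♭+maj7 is an augmented major seventh built on F♭.
Root: F♭
Major 3rd (3rd): A♭
Augmented 5th (5th): C
Major 7th (7th): E♭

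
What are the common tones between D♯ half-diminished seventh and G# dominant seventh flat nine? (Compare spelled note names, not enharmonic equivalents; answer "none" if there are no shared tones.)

D-sharp, F-sharp, A

D♯ half-diminished seventh: D-sharp F-sharp A C-sharp
G# dominant seventh flat nine: G-sharp B-sharp D-sharp F-sharp A
Common to both → D-sharp, F-sharp, A.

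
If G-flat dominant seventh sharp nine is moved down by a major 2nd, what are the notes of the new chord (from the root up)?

G-flat down a major 2nd → F-flat. New chord: F-flat dominant seventh sharp nine.
F-flat — root
A-flat — major 3rd
C-flat — perfect 5th
E-double-flat — minor 7th
G — augmented 9th

F-flat – A-flat – C-flat – E-double-flat – G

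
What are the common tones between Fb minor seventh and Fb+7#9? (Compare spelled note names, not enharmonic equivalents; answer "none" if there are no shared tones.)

Fb minor seventh: Fb Abb Cb Ebb
Fb+7#9: Fb Ab C Ebb G
Common to both → Fb, Ebb.

Fb Ebb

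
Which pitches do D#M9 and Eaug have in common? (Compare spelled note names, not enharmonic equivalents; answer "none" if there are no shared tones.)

D#M9 = D♯, F𝄪, A♯, C𝄪, E♯.
Eaug = E, G♯, B♯.
Shared: none.

none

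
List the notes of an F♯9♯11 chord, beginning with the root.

F#  A#  C#  E  G#  B#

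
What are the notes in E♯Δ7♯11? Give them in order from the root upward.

E#  G##  B#  D##  A##

E♯Δ7♯11: major seventh sharp eleven on E#.
E# — root
G## — major 3rd
B# — perfect 5th
D## — major 7th
A## — augmented 11th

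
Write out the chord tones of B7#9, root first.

B – D# – F# – A – C##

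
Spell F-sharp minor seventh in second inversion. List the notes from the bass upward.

C# – E – F# – A

In root position, F-sharp minor seventh is F#–A–C#–E.
Second inversion puts the fifth (C#) in the bass.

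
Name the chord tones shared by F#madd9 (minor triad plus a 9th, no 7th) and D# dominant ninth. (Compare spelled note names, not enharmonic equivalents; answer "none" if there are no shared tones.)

C#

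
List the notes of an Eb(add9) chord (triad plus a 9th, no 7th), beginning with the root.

Eb G Bb F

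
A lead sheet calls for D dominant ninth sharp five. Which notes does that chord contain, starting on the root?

D F# A# C E

D dominant ninth sharp five: dominant ninth sharp five on D.
D — root
F# — major 3rd
A# — augmented 5th
C — minor 7th
E — major 9th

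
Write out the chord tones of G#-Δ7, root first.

G#-Δ7 is a minor-major seventh built on G#.
Root: G#
Minor 3rd (3rd): B
Perfect 5th (5th): D#
Major 7th (7th): F##

G#, B, D#, F##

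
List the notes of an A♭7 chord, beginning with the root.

Ab, C, Eb, Gb

Root Ab, quality dominant seventh:
root → Ab
3rd (major 3rd) → C
5th (perfect 5th) → Eb
7th (minor 7th) → Gb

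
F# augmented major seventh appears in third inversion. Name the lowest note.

E-sharp

F# augmented major seventh in root position is F-sharp–A-sharp–C-double-sharp–E-sharp.
Third inversion places the seventh in the bass, which is E-sharp.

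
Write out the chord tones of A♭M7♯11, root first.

Root Ab, quality major seventh sharp eleven:
root → Ab
3rd (major 3rd) → C
5th (perfect 5th) → Eb
7th (major 7th) → G
11th (augmented 11th) → D

Ab C Eb G D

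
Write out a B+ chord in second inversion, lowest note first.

In root position, B+ is B–D#–F##.
Second inversion puts the fifth (F##) in the bass.

F##  B  D#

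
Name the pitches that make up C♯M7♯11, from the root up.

C♯M7♯11: major seventh sharp eleven on C♯.
Root: C♯
Major 3rd (3rd): E♯
Perfect 5th (5th): G♯
Major 7th (7th): B♯
Augmented 11th (11th): F𝄪

C♯  E♯  G♯  B♯  F𝄪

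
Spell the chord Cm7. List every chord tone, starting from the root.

Cm7: minor seventh on C.
- root: C
- minor 3rd: E♭
- perfect 5th: G
- minor 7th: B♭

C  E♭  G  B♭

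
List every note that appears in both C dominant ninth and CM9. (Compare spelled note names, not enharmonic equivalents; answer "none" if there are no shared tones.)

C E G D

C dominant ninth: C E G Bb D
CM9: C E G B D
Common to both → C, E, G, D.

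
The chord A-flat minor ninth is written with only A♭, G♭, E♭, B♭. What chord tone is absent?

The full A-flat minor ninth chord is A♭, C♭, E♭, G♭, B♭.
Comparing with the voicing, the minor 3rd (3rd) — C♭ — is absent.

C♭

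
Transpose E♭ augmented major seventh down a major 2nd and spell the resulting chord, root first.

Db, F, A, C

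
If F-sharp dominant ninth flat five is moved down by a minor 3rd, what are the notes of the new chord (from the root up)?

A minor 3rd down from F-sharp is D-sharp, so the new chord is D-sharp dominant ninth flat five.
- root: D-sharp
- major 3rd: F-double-sharp
- diminished 5th: A
- minor 7th: C-sharp
- major 9th: E-sharp

D-sharp, F-double-sharp, A, C-sharp, E-sharp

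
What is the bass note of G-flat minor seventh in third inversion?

G-flat minor seventh in root position is G-flat–B-double-flat–D-flat–F-flat.
Third inversion places the seventh in the bass, which is F-flat.

F-flat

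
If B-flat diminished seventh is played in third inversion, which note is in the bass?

Abb

B-flat diminished seventh = Bb–Db–Fb–Abb. Third inversion → seventh in the bass = Abb.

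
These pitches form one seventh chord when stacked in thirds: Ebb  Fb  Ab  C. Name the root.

Fb

Arranged so that each adjacent pair is a third by letter name: Fb – Ab – C – Ebb.
The bottom of that stack, Fb, is the root (this is Fb augmented seventh).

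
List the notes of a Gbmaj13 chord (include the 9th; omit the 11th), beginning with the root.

Gbmaj13 is a major thirteenth built on Gb.
root → Gb
3rd (major 3rd) → Bb
5th (perfect 5th) → Db
7th (major 7th) → F
9th (major 9th) → Ab
13th (major 13th) → Eb

Gb – Bb – Db – F – Ab – Eb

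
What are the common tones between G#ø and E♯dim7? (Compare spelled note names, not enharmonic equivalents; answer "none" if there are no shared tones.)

G# – B – D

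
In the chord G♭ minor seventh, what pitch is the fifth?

G♭ minor seventh is built on G-flat; its 5th is a perfect 5th above the root.
A fifth above G uses the letter D, and the perfect 5th above G-flat is D-flat.

D-flat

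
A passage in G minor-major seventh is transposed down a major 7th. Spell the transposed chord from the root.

A-flat, C-flat, E-flat, G

Transposed root: G → A-flat (major 7th down). So we spell A-flat minor-major seventh:
root → A-flat
3rd (minor 3rd) → C-flat
5th (perfect 5th) → E-flat
7th (major 7th) → G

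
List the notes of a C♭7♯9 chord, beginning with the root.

Cb, Eb, Gb, Bbb, D

Root Cb, quality dominant seventh sharp nine:
- root: Cb
- major 3rd: Eb
- perfect 5th: Gb
- minor 7th: Bbb
- augmented 9th: D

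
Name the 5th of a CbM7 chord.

Gb

Root of CbM7 = Cb. The 5th is a perfect 5th: Cb up a perfect 5th → Gb.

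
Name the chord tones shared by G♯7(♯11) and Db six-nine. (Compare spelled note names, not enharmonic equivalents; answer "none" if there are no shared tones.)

G♯7(♯11) = G♯, B♯, D♯, F♯, C𝄪.
Db six-nine = D♭, F, A♭, B♭, E♭.
Shared: none.

none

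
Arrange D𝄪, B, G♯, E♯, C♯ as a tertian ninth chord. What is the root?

Arranged so that each adjacent pair is a third by letter name: C♯ – E♯ – G♯ – B – D𝄪.
The bottom of that stack, C♯, is the root (this is C♯ dominant seventh sharp nine).

C♯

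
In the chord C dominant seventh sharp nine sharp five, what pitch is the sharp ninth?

C dominant seventh sharp nine sharp five is built on C; its 9th is an augmented 9th above the root.
A second above C uses the letter D, and the augmented 9th above C is D♯.

D♯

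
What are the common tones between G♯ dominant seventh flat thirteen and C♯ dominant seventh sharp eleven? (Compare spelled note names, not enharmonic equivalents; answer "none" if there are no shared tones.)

G♯ dominant seventh flat thirteen = G-sharp, B-sharp, D-sharp, F-sharp, E.
C♯ dominant seventh sharp eleven = C-sharp, E-sharp, G-sharp, B, F-double-sharp.
Shared: G-sharp.

G-sharp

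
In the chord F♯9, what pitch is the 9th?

G#

Root of F♯9 = F#. The 9th is a major 9th: F# up a major 9th → G#.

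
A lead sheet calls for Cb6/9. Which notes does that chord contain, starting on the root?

Cb6/9: six-nine on Cb.
Cb — root
Eb — major 3rd
Gb — perfect 5th
Ab — major 6th
Db — major 9th

Cb, Eb, Gb, Ab, Db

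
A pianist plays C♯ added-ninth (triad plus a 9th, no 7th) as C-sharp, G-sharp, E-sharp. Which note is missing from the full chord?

C♯ added-ninth = C-sharp, E-sharp, G-sharp, D-sharp. The voicing lacks the 9th (major 9th), D-sharp.

D-sharp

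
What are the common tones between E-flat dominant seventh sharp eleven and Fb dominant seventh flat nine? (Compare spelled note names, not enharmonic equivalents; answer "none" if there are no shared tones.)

E-flat dominant seventh sharp eleven = E-flat, G, B-flat, D-flat, A.
Fb dominant seventh flat nine = F-flat, A-flat, C-flat, E-double-flat, G-double-flat.
Shared: none.

none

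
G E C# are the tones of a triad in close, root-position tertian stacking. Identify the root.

Arranged so that each adjacent pair is a third by letter name: C# – E – G.
The bottom of that stack, C#, is the root (this is C# diminished triad).

C#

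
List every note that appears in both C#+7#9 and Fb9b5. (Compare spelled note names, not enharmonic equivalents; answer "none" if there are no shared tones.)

none

C#+7#9: C♯ E♯ G𝄪 B D𝄪
Fb9b5: F♭ A♭ C𝄫 E𝄫 G♭
Common to both → none.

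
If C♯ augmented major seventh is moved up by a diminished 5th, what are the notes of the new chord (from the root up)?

Transposed root: C# → G (diminished 5th up). So we spell G augmented major seventh:
Root: G
Major 3rd (3rd): B
Augmented 5th (5th): D#
Major 7th (7th): F#

G B D# F#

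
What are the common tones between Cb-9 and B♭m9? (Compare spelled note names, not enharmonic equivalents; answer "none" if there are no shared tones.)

D♭

Cb-9 = C♭, E𝄫, G♭, B𝄫, D♭.
B♭m9 = B♭, D♭, F, A♭, C.
Shared: D♭.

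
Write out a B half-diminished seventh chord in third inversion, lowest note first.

A, B, D, F

In root position, B half-diminished seventh is B–D–F–A.
Third inversion puts the seventh (A) in the bass.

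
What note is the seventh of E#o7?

Root of E#o7 = E♯. The 7th is a diminished 7th: E♯ up a diminished 7th → D.

D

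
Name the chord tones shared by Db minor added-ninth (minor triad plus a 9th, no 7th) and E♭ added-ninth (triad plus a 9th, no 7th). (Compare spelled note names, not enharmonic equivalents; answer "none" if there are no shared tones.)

Db minor added-ninth = D♭, F♭, A♭, E♭.
E♭ added-ninth = E♭, G, B♭, F.
Shared: E♭.

E♭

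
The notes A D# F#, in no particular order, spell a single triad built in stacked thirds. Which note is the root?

Stacking in thirds gives D# – F# – A, so D# is the root — D# diminished triad.

D#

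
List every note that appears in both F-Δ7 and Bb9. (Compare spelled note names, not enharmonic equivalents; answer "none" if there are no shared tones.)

F, Ab, C

F-Δ7: F Ab C E
Bb9: Bb D F Ab C
Common to both → F, Ab, C.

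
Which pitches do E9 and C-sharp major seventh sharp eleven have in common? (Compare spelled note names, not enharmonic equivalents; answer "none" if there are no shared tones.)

E9 = E, G#, B, D, F#.
C-sharp major seventh sharp eleven = C#, E#, G#, B#, F##.
Shared: G#.

G#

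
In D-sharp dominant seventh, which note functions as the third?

D-sharp dominant seventh is built on D-sharp; its 3rd is a major 3rd above the root.
A third above D uses the letter F, and the major 3rd above D-sharp is F-double-sharp.

F-double-sharp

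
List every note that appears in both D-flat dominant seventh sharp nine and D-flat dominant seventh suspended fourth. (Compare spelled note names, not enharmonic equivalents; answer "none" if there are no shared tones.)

D-flat A-flat C-flat

D-flat dominant seventh sharp nine: D-flat F A-flat C-flat E
D-flat dominant seventh suspended fourth: D-flat G-flat A-flat C-flat
Common to both → D-flat, A-flat, C-flat.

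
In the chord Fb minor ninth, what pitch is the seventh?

Ebb

Fb minor ninth is built on Fb; its 7th is a minor 7th above the root.
A seventh above F uses the letter E, and the minor 7th above Fb is Ebb.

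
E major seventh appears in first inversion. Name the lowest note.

G-sharp

E major seventh in root position is E–G-sharp–B–D-sharp.
First inversion places the third in the bass, which is G-sharp.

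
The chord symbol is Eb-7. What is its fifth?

Bb

Root of Eb-7 = Eb. The 5th is a perfect 5th: Eb up a perfect 5th → Bb.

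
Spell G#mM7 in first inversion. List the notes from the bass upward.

In root position, G#mM7 is G#–B–D#–F##.
First inversion puts the third (B) in the bass.

B, D#, F##, G#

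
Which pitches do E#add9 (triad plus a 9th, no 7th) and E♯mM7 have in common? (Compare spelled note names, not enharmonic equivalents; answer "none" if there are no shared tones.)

E#, B#

E#add9: E# G## B# F##
E♯mM7: E# G# B# D##
Common to both → E#, B#.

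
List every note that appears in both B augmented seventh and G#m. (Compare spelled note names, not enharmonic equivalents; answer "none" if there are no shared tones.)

B augmented seventh = B, D#, F##, A.
G#m = G#, B, D#.
Shared: B, D#.

B D#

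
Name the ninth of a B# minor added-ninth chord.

C-double-sharp

Root of B# minor added-ninth = B-sharp. The 9th is a major 9th: B-sharp up a major 9th → C-double-sharp.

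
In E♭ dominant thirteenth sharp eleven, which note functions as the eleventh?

A

E♭ dominant thirteenth sharp eleven is built on E-flat; its 11th is an augmented 11th above the root.
A fourth above E uses the letter A, and the augmented 11th above E-flat is A.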